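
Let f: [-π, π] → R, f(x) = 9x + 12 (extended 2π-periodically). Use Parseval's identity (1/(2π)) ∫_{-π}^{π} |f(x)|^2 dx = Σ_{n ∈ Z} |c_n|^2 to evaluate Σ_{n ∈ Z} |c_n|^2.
Σ |c_n|^2 = 27π^2 + 144

Expand and integrate term by term over [-π, π]:
  ∫ (9x)^2 dx = 81·(2π^3/3); ∫ 2·9·(12)·x dx = 0 (odd integrand); ∫ 12^2 dx = 144·2π.
So (1/(2π)) ∫_{-π}^{π} (9x + 12)^2 dx = 81π^2/3 + 144 = 27π^2 + 144.
Parseval ⇒ Σ |c_n|^2 = 27π^2 + 144.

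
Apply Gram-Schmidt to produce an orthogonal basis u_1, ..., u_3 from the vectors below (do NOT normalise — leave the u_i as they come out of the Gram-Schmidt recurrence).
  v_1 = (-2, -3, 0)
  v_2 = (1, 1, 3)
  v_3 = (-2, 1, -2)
Orthogonal basis:
  u_1 = (-2, -3, 0)
  u_2 = (3/13, -2/13, 3)
  u_3 = (-99/59, 66/59, 11/59)

Apply the Gram-Schmidt recurrence
  u_1 = v_1
  u_i = v_i − Σ_{j<i} ((v_i · u_j) / (u_j · u_j)) · u_j.

Step by step this gives:
  u_1 = (-2, -3, 0)
  u_2 = (3/13, -2/13, 3)
  u_3 = (-99/59, 66/59, 11/59)

Orthogonality check:
  u_2 · u_1 = 0 (should be 0)
  u_3 · u_1 = 0 (should be 0)
  u_3 · u_2 = 0 (should be 0)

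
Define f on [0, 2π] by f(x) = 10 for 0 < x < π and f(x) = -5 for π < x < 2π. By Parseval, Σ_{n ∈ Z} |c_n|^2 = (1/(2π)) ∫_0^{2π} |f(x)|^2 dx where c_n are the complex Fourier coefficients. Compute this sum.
Σ |c_n|^2 = 125/2

Parseval equates the L^2 energy of f (normalised by 1/(2π)) with the ℓ^2 sum of its Fourier coefficients: (1/(2π)) ∫_0^{2π} |f|^2 = Σ |c_n|^2.
Compute the left side: (1/(2π)) [∫_0^π 10^2 dx + ∫_π^{2π} (-5)^2 dx] = (1/(2π)) · (100π + 25π) = (100 + 25)/2 = 125/2.
So Σ_{n ∈ Z} |c_n|^2 = 125/2.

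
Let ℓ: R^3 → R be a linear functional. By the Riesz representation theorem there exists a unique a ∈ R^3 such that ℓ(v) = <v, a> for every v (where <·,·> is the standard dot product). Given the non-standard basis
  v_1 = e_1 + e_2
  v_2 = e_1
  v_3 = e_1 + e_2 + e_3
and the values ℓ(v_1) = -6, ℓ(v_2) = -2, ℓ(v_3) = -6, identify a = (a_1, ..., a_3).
a = (-2, -4, 0)

Write a = (a_1, ..., a_3) in the standard basis. For each basis vector v_i, ℓ(v_i) = <v_i, a> is a linear equation in the a_j's. Collect the n equations into a matrix system V a = ℓ, where row i of V is v_i (expressed in the standard basis). Since V is invertible (lower-triangular with 1s on the diagonal, up to permutation), solve by back-substitution:
  V =
[[1, 1, 0],
 [1, 0, 0],
 [1, 1, 1]]
  V a = (-6, -2, -6)
Solving gives a = (-2, -4, 0).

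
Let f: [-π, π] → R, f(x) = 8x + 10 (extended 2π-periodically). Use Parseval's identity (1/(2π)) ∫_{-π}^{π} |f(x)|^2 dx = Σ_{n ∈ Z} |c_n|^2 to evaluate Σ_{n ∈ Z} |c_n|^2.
Σ |c_n|^2 = 64π^2/3 + 100

Expand and integrate term by term over [-π, π]:
  ∫ (8x)^2 dx = 64·(2π^3/3); ∫ 2·8·(10)·x dx = 0 (odd integrand); ∫ 10^2 dx = 100·2π.
So (1/(2π)) ∫_{-π}^{π} (8x + 10)^2 dx = 64π^2/3 + 100 = 64π^2/3 + 100.
Parseval ⇒ Σ |c_n|^2 = 64π^2/3 + 100.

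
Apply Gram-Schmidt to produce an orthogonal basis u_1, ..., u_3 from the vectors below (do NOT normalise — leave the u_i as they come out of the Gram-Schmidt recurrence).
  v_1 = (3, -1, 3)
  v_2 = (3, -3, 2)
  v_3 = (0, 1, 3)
Orthogonal basis:
  u_1 = (3, -1, 3)
  u_2 = (3/19, -39/19, -16/19)
  u_3 = (-105/94, -45/94, 45/47)

Apply the Gram-Schmidt recurrence
  u_1 = v_1
  u_i = v_i − Σ_{j<i} ((v_i · u_j) / (u_j · u_j)) · u_j.

Step by step this gives:
  u_1 = (3, -1, 3)
  u_2 = (3/19, -39/19, -16/19)
  u_3 = (-105/94, -45/94, 45/47)

Orthogonality check:
  u_2 · u_1 = 0 (should be 0)
  u_3 · u_1 = 0 (should be 0)
  u_3 · u_2 = 0 (should be 0)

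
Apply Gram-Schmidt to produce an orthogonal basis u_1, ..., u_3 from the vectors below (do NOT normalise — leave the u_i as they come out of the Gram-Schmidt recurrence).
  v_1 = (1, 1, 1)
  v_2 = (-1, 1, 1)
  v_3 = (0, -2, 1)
Orthogonal basis:
  u_1 = (1, 1, 1)
  u_2 = (-4/3, 2/3, 2/3)
  u_3 = (0, -3/2, 3/2)

Apply the Gram-Schmidt recurrence
  u_1 = v_1
  u_i = v_i − Σ_{j<i} ((v_i · u_j) / (u_j · u_j)) · u_j.

Step by step this gives:
  u_1 = (1, 1, 1)
  u_2 = (-4/3, 2/3, 2/3)
  u_3 = (0, -3/2, 3/2)

Orthogonality check:
  u_2 · u_1 = 0 (should be 0)
  u_3 · u_1 = 0 (should be 0)
  u_3 · u_2 = 0 (should be 0)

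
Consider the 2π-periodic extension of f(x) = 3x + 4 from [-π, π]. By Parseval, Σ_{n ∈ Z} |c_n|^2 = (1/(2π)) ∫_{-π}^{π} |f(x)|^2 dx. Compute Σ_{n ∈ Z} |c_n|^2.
Σ |c_n|^2 = 3π^2 + 16

Expand and integrate term by term over [-π, π]:
  ∫ (3x)^2 dx = 9·(2π^3/3); ∫ 2·3·(4)·x dx = 0 (odd integrand); ∫ 4^2 dx = 16·2π.
So (1/(2π)) ∫_{-π}^{π} (3x + 4)^2 dx = 9π^2/3 + 16 = 3π^2 + 16.
Parseval ⇒ Σ |c_n|^2 = 3π^2 + 16.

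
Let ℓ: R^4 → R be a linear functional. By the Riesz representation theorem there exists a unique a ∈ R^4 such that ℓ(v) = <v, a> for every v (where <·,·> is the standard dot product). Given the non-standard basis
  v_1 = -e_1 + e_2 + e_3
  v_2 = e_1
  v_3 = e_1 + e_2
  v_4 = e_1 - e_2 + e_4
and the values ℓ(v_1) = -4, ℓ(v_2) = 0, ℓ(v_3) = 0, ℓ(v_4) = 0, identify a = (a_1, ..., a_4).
a = (0, 0, -4, 0)

Write a = (a_1, ..., a_4) in the standard basis. For each basis vector v_i, ℓ(v_i) = <v_i, a> is a linear equation in the a_j's. Collect the n equations into a matrix system V a = ℓ, where row i of V is v_i (expressed in the standard basis). Since V is invertible (lower-triangular with 1s on the diagonal, up to permutation), solve by back-substitution:
  V =
[[-1, 1, 1, 0],
 [1, 0, 0, 0],
 [1, 1, 0, 0],
 [1, -1, 0, 1]]
  V a = (-4, 0, 0, 0)
Solving gives a = (0, 0, -4, 0).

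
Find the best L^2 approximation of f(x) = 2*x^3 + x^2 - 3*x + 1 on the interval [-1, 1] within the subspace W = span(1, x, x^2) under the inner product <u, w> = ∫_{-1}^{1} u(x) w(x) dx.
g(x) = x^2 - 9*x/5 + 1

The best approximation g ∈ W is the orthogonal projection of f onto W. Writing g = a_0 + a_1 x + a_2 x^2, the coefficients solve the normal equations G · a = b where
  G_{ij} = <φ_i, φ_j> and b_i = <f, φ_i>, with φ_0 = 1, φ_1 = x, φ_2 = x^2.
G =
  [2, 0, 2/3]
  [0, 2/3, 0]
  [2/3, 0, 2/5],
b = (8/3, -6/5, 16/15).
Solving gives a_0 = 1, a_1 = -9/5, a_2 = 1, so
  g(x) = x^2 - 9*x/5 + 1.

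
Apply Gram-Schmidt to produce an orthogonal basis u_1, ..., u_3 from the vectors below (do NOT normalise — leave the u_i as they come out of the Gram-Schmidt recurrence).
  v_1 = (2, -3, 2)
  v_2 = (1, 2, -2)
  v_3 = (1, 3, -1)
Orthogonal basis:
  u_1 = (2, -3, 2)
  u_2 = (33/17, 10/17, -18/17)
  u_3 = (26/89, 78/89, 91/89)

Apply the Gram-Schmidt recurrence
  u_1 = v_1
  u_i = v_i − Σ_{j<i} ((v_i · u_j) / (u_j · u_j)) · u_j.

Step by step this gives:
  u_1 = (2, -3, 2)
  u_2 = (33/17, 10/17, -18/17)
  u_3 = (26/89, 78/89, 91/89)

Orthogonality check:
  u_2 · u_1 = 0 (should be 0)
  u_3 · u_1 = 0 (should be 0)
  u_3 · u_2 = 0 (should be 0)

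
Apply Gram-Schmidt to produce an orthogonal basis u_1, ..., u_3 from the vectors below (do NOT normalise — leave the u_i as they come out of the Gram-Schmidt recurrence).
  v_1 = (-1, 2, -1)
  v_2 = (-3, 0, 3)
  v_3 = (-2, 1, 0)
Orthogonal basis:
  u_1 = (-1, 2, -1)
  u_2 = (-3, 0, 3)
  u_3 = (-1/3, -1/3, -1/3)

Apply the Gram-Schmidt recurrence
  u_1 = v_1
  u_i = v_i − Σ_{j<i} ((v_i · u_j) / (u_j · u_j)) · u_j.

Step by step this gives:
  u_1 = (-1, 2, -1)
  u_2 = (-3, 0, 3)
  u_3 = (-1/3, -1/3, -1/3)

Orthogonality check:
  u_2 · u_1 = 0 (should be 0)
  u_3 · u_1 = 0 (should be 0)
  u_3 · u_2 = 0 (should be 0)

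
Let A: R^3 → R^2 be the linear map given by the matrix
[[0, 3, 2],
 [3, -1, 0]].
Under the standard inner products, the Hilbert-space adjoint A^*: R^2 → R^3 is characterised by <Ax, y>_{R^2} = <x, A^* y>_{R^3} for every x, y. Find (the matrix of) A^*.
A^* = A^T =
[[0, 3],
 [3, -1],
 [2, 0]]

For real matrices with standard dot products, the defining identity <Ax, y> = <x, A^* y> gives (Ax)^T y = x^T (A^*) y, i.e. x^T A^T y = x^T (A^*) y. Since this holds for all x, y, we must have A^* = A^T. Therefore
A^* =
[[0, 3],
 [3, -1],
 [2, 0]].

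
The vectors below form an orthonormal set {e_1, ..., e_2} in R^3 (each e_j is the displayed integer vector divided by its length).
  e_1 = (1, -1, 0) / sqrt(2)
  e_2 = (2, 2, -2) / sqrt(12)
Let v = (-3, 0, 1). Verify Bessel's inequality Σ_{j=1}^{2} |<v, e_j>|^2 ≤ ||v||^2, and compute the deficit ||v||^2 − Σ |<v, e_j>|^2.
Σ |<v, e_j>|^2 = 59/6; ||v||^2 = 10; deficit = 1/6

Write each e_j = u_j / sqrt(<u_j, u_j>) where u_j is the displayed integer vector. Then <v, e_j> = <v, u_j> / sqrt(<u_j, u_j>), so |<v, e_j>|^2 = <v, u_j>^2 / <u_j, u_j>.
Coefficients: <v, e_1> = -3/sqrt(2), <v, e_2> = -8/sqrt(12).
Square and sum: Σ |<v, e_j>|^2 = 59/6.
Compute ||v||^2 = v·v = 10.
Deficit = 10 − 59/6 = 1/6 ≥ 0, confirming Bessel's inequality. (The deficit equals ||v − Σ <v,e_j> e_j||^2, the squared distance from v to span{e_j}.)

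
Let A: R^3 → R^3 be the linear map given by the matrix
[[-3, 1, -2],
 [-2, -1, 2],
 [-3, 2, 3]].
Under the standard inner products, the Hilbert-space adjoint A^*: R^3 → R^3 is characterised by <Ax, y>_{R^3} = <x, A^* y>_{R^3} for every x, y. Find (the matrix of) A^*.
A^* = A^T =
[[-3, -2, -3],
 [1, -1, 2],
 [-2, 2, 3]]

For real matrices with standard dot products, the defining identity <Ax, y> = <x, A^* y> gives (Ax)^T y = x^T (A^*) y, i.e. x^T A^T y = x^T (A^*) y. Since this holds for all x, y, we must have A^* = A^T. Therefore
A^* =
[[-3, -2, -3],
 [1, -1, 2],
 [-2, 2, 3]].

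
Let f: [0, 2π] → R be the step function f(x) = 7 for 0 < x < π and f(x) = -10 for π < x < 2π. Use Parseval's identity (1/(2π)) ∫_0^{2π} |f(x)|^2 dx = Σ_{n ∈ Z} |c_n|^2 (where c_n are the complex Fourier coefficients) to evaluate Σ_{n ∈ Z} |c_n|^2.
Σ |c_n|^2 = 149/2

Parseval equates the L^2 energy of f (normalised by 1/(2π)) with the ℓ^2 sum of its Fourier coefficients: (1/(2π)) ∫_0^{2π} |f|^2 = Σ |c_n|^2.
Compute the left side: (1/(2π)) [∫_0^π 7^2 dx + ∫_π^{2π} (-10)^2 dx] = (1/(2π)) · (49π + 100π) = (49 + 100)/2 = 149/2.
So Σ_{n ∈ Z} |c_n|^2 = 149/2.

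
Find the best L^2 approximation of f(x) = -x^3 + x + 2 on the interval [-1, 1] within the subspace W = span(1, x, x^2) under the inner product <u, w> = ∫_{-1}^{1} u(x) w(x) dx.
g(x) = 2*x/5 + 2

The best approximation g ∈ W is the orthogonal projection of f onto W. Writing g = a_0 + a_1 x + a_2 x^2, the coefficients solve the normal equations G · a = b where
  G_{ij} = <φ_i, φ_j> and b_i = <f, φ_i>, with φ_0 = 1, φ_1 = x, φ_2 = x^2.
G =
  [2, 0, 2/3]
  [0, 2/3, 0]
  [2/3, 0, 2/5],
b = (4, 4/15, 4/3).
Solving gives a_0 = 2, a_1 = 2/5, a_2 = 0, so
  g(x) = 2*x/5 + 2.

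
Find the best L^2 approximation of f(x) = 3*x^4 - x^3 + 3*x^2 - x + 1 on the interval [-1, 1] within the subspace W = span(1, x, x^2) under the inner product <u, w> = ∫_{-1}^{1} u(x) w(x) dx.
g(x) = 39*x^2/7 - 8*x/5 + 26/35

The best approximation g ∈ W is the orthogonal projection of f onto W. Writing g = a_0 + a_1 x + a_2 x^2, the coefficients solve the normal equations G · a = b where
  G_{ij} = <φ_i, φ_j> and b_i = <f, φ_i>, with φ_0 = 1, φ_1 = x, φ_2 = x^2.
G =
  [2, 0, 2/3]
  [0, 2/3, 0]
  [2/3, 0, 2/5],
b = (26/5, -16/15, 286/105).
Solving gives a_0 = 26/35, a_1 = -8/5, a_2 = 39/7, so
  g(x) = 39*x^2/7 - 8*x/5 + 26/35.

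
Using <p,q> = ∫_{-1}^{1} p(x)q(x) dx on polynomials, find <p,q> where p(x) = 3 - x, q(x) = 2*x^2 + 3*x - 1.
<p,q> = -4

Expand the product: p(x)·q(x) = -2*x^3 + 3*x^2 + 10*x - 3.
∫_{-1}^{1} of each monomial x^k gives [2/(k+1) if k even, 0 if k odd]. Integrating term-by-term (or equivalently evaluating the antiderivative F(x) = -x^4/2 + x^3 + 5*x^2 - 3*x at the endpoints):
  F(1) − F(−1) = 5/2 − (13/2) = -4.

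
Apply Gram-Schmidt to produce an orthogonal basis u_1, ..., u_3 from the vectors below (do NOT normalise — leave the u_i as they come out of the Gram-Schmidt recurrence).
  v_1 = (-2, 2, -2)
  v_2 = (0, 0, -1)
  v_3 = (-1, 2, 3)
Orthogonal basis:
  u_1 = (-2, 2, -2)
  u_2 = (1/3, -1/3, -2/3)
  u_3 = (1/2, 1/2, 0)

Apply the Gram-Schmidt recurrence
  u_1 = v_1
  u_i = v_i − Σ_{j<i} ((v_i · u_j) / (u_j · u_j)) · u_j.

Step by step this gives:
  u_1 = (-2, 2, -2)
  u_2 = (1/3, -1/3, -2/3)
  u_3 = (1/2, 1/2, 0)

Orthogonality check:
  u_2 · u_1 = 0 (should be 0)
  u_3 · u_1 = 0 (should be 0)
  u_3 · u_2 = 0 (should be 0)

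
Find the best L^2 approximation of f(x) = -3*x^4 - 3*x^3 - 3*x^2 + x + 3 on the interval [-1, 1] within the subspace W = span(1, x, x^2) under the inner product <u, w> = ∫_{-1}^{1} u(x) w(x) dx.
g(x) = -39*x^2/7 - 4*x/5 + 114/35

The best approximation g ∈ W is the orthogonal projection of f onto W. Writing g = a_0 + a_1 x + a_2 x^2, the coefficients solve the normal equations G · a = b where
  G_{ij} = <φ_i, φ_j> and b_i = <f, φ_i>, with φ_0 = 1, φ_1 = x, φ_2 = x^2.
G =
  [2, 0, 2/3]
  [0, 2/3, 0]
  [2/3, 0, 2/5],
b = (14/5, -8/15, -2/35).
Solving gives a_0 = 114/35, a_1 = -4/5, a_2 = -39/7, so
  g(x) = -39*x^2/7 - 4*x/5 + 114/35.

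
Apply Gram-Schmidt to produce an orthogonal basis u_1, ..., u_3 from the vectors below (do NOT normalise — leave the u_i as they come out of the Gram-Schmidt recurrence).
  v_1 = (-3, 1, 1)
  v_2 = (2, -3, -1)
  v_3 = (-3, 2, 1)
Orthogonal basis:
  u_1 = (-3, 1, 1)
  u_2 = (-8/11, -23/11, -1/11)
  u_3 = (-1/27, 1/54, -7/54)

Apply the Gram-Schmidt recurrence
  u_1 = v_1
  u_i = v_i − Σ_{j<i} ((v_i · u_j) / (u_j · u_j)) · u_j.

Step by step this gives:
  u_1 = (-3, 1, 1)
  u_2 = (-8/11, -23/11, -1/11)
  u_3 = (-1/27, 1/54, -7/54)

Orthogonality check:
  u_2 · u_1 = 0 (should be 0)
  u_3 · u_1 = 0 (should be 0)
  u_3 · u_2 = 0 (should be 0)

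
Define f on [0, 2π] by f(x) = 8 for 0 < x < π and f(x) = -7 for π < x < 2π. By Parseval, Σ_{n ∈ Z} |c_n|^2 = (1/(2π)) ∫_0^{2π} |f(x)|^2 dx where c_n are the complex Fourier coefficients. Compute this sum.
Σ |c_n|^2 = 113/2

Parseval equates the L^2 energy of f (normalised by 1/(2π)) with the ℓ^2 sum of its Fourier coefficients: (1/(2π)) ∫_0^{2π} |f|^2 = Σ |c_n|^2.
Compute the left side: (1/(2π)) [∫_0^π 8^2 dx + ∫_π^{2π} (-7)^2 dx] = (1/(2π)) · (64π + 49π) = (64 + 49)/2 = 113/2.
So Σ_{n ∈ Z} |c_n|^2 = 113/2.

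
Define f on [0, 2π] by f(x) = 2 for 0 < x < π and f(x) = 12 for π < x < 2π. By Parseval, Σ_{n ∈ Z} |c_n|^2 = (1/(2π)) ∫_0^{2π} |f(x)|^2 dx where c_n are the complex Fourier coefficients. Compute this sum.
Σ |c_n|^2 = 74

Parseval equates the L^2 energy of f (normalised by 1/(2π)) with the ℓ^2 sum of its Fourier coefficients: (1/(2π)) ∫_0^{2π} |f|^2 = Σ |c_n|^2.
Compute the left side: (1/(2π)) [∫_0^π 2^2 dx + ∫_π^{2π} 12^2 dx] = (1/(2π)) · (4π + 144π) = (4 + 144)/2 = 74.
So Σ_{n ∈ Z} |c_n|^2 = 74.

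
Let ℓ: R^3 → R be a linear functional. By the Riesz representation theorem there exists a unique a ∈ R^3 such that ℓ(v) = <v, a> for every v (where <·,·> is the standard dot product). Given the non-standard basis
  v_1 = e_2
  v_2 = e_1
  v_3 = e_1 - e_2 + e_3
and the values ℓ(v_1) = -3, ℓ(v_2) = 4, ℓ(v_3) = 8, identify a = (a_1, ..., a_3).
a = (4, -3, 1)

Write a = (a_1, ..., a_3) in the standard basis. For each basis vector v_i, ℓ(v_i) = <v_i, a> is a linear equation in the a_j's. Collect the n equations into a matrix system V a = ℓ, where row i of V is v_i (expressed in the standard basis). Since V is invertible (lower-triangular with 1s on the diagonal, up to permutation), solve by back-substitution:
  V =
[[0, 1, 0],
 [1, 0, 0],
 [1, -1, 1]]
  V a = (-3, 4, 8)
Solving gives a = (4, -3, 1).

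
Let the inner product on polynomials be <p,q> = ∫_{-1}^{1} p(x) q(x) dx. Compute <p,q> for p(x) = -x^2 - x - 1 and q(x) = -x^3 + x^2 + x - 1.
<p,q> = 4/3

Expand the product: p(x)·q(x) = x^5 - x^3 - x^2 + 1.
∫_{-1}^{1} of each monomial x^k gives [2/(k+1) if k even, 0 if k odd]. Integrating term-by-term (or equivalently evaluating the antiderivative F(x) = x^6/6 - x^4/4 - x^3/3 + x at the endpoints):
  F(1) − F(−1) = 7/12 − (-3/4) = 4/3.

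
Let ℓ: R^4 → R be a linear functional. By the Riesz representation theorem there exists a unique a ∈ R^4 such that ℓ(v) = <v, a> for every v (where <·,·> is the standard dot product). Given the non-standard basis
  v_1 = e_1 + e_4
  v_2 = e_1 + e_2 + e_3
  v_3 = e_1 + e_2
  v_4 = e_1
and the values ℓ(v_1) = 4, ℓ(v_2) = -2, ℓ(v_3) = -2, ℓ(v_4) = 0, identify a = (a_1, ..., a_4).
a = (0, -2, 0, 4)

Write a = (a_1, ..., a_4) in the standard basis. For each basis vector v_i, ℓ(v_i) = <v_i, a> is a linear equation in the a_j's. Collect the n equations into a matrix system V a = ℓ, where row i of V is v_i (expressed in the standard basis). Since V is invertible (lower-triangular with 1s on the diagonal, up to permutation), solve by back-substitution:
  V =
[[1, 0, 0, 1],
 [1, 1, 1, 0],
 [1, 1, 0, 0],
 [1, 0, 0, 0]]
  V a = (4, -2, -2, 0)
Solving gives a = (0, -2, 0, 4).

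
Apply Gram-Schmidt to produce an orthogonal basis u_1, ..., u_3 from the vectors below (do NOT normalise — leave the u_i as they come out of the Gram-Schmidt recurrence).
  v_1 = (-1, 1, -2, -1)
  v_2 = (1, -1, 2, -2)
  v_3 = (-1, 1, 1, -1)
Orthogonal basis:
  u_1 = (-1, 1, -2, -1)
  u_2 = (3/7, -3/7, 6/7, -18/7)
  u_3 = (-1, 1, 1, 0)

Apply the Gram-Schmidt recurrence
  u_1 = v_1
  u_i = v_i − Σ_{j<i} ((v_i · u_j) / (u_j · u_j)) · u_j.

Step by step this gives:
  u_1 = (-1, 1, -2, -1)
  u_2 = (3/7, -3/7, 6/7, -18/7)
  u_3 = (-1, 1, 1, 0)

Orthogonality check:
  u_2 · u_1 = 0 (should be 0)
  u_3 · u_1 = 0 (should be 0)
  u_3 · u_2 = 0 (should be 0)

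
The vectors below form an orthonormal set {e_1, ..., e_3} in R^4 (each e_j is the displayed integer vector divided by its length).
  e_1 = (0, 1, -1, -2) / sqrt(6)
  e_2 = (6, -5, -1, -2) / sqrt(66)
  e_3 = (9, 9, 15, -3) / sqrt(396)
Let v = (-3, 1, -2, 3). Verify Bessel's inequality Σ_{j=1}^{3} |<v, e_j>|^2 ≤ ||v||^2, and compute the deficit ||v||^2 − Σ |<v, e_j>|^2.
Σ |<v, e_j>|^2 = 83/4; ||v||^2 = 23; deficit = 9/4

Write each e_j = u_j / sqrt(<u_j, u_j>) where u_j is the displayed integer vector. Then <v, e_j> = <v, u_j> / sqrt(<u_j, u_j>), so |<v, e_j>|^2 = <v, u_j>^2 / <u_j, u_j>.
Coefficients: <v, e_1> = -3/sqrt(6), <v, e_2> = -27/sqrt(66), <v, e_3> = -57/sqrt(396).
Square and sum: Σ |<v, e_j>|^2 = 83/4.
Compute ||v||^2 = v·v = 23.
Deficit = 23 − 83/4 = 9/4 ≥ 0, confirming Bessel's inequality. (The deficit equals ||v − Σ <v,e_j> e_j||^2, the squared distance from v to span{e_j}.)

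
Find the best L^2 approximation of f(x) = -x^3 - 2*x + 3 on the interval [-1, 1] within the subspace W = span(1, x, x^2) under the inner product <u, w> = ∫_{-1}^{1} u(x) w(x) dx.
g(x) = 3 - 13*x/5

The best approximation g ∈ W is the orthogonal projection of f onto W. Writing g = a_0 + a_1 x + a_2 x^2, the coefficients solve the normal equations G · a = b where
  G_{ij} = <φ_i, φ_j> and b_i = <f, φ_i>, with φ_0 = 1, φ_1 = x, φ_2 = x^2.
G =
  [2, 0, 2/3]
  [0, 2/3, 0]
  [2/3, 0, 2/5],
b = (6, -26/15, 2).
Solving gives a_0 = 3, a_1 = -13/5, a_2 = 0, so
  g(x) = 3 - 13*x/5.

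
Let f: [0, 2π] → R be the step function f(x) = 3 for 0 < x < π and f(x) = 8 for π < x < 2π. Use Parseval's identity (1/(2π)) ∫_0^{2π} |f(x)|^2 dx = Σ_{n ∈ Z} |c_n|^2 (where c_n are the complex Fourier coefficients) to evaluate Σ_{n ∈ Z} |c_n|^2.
Σ |c_n|^2 = 73/2

Parseval equates the L^2 energy of f (normalised by 1/(2π)) with the ℓ^2 sum of its Fourier coefficients: (1/(2π)) ∫_0^{2π} |f|^2 = Σ |c_n|^2.
Compute the left side: (1/(2π)) [∫_0^π 3^2 dx + ∫_π^{2π} 8^2 dx] = (1/(2π)) · (9π + 64π) = (9 + 64)/2 = 73/2.
So Σ_{n ∈ Z} |c_n|^2 = 73/2.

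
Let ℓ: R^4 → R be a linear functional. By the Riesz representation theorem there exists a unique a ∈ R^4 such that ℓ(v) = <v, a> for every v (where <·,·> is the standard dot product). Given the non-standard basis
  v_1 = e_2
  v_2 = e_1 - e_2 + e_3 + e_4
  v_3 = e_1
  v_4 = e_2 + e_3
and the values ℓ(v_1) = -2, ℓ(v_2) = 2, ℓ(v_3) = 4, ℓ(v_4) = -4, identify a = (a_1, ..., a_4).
a = (4, -2, -2, -2)

Write a = (a_1, ..., a_4) in the standard basis. For each basis vector v_i, ℓ(v_i) = <v_i, a> is a linear equation in the a_j's. Collect the n equations into a matrix system V a = ℓ, where row i of V is v_i (expressed in the standard basis). Since V is invertible (lower-triangular with 1s on the diagonal, up to permutation), solve by back-substitution:
  V =
[[0, 1, 0, 0],
 [1, -1, 1, 1],
 [1, 0, 0, 0],
 [0, 1, 1, 0]]
  V a = (-2, 2, 4, -4)
Solving gives a = (4, -2, -2, -2).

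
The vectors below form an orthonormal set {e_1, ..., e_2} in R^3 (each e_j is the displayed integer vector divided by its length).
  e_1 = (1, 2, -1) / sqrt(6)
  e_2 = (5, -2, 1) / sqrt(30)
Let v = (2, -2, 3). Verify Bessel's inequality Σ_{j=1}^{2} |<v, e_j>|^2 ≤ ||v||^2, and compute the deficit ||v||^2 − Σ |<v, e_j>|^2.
Σ |<v, e_j>|^2 = 69/5; ||v||^2 = 17; deficit = 16/5

Write each e_j = u_j / sqrt(<u_j, u_j>) where u_j is the displayed integer vector. Then <v, e_j> = <v, u_j> / sqrt(<u_j, u_j>), so |<v, e_j>|^2 = <v, u_j>^2 / <u_j, u_j>.
Coefficients: <v, e_1> = -5/sqrt(6), <v, e_2> = 17/sqrt(30).
Square and sum: Σ |<v, e_j>|^2 = 69/5.
Compute ||v||^2 = v·v = 17.
Deficit = 17 − 69/5 = 16/5 ≥ 0, confirming Bessel's inequality. (The deficit equals ||v − Σ <v,e_j> e_j||^2, the squared distance from v to span{e_j}.)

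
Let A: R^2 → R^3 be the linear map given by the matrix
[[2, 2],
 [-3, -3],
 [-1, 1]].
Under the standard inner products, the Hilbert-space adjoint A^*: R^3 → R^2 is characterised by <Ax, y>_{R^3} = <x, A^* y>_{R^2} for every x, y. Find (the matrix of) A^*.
A^* = A^T =
[[2, -3, -1],
 [2, -3, 1]]

For real matrices with standard dot products, the defining identity <Ax, y> = <x, A^* y> gives (Ax)^T y = x^T (A^*) y, i.e. x^T A^T y = x^T (A^*) y. Since this holds for all x, y, we must have A^* = A^T. Therefore
A^* =
[[2, -3, -1],
 [2, -3, 1]].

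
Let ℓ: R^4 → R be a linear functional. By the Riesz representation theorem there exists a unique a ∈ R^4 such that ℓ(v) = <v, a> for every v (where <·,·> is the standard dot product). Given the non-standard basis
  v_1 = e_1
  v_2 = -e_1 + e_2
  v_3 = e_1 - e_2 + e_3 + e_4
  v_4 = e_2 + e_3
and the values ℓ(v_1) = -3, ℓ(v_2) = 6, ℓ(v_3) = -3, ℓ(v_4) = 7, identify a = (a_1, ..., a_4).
a = (-3, 3, 4, -1)

Write a = (a_1, ..., a_4) in the standard basis. For each basis vector v_i, ℓ(v_i) = <v_i, a> is a linear equation in the a_j's. Collect the n equations into a matrix system V a = ℓ, where row i of V is v_i (expressed in the standard basis). Since V is invertible (lower-triangular with 1s on the diagonal, up to permutation), solve by back-substitution:
  V =
[[1, 0, 0, 0],
 [-1, 1, 0, 0],
 [1, -1, 1, 1],
 [0, 1, 1, 0]]
  V a = (-3, 6, -3, 7)
Solving gives a = (-3, 3, 4, -1).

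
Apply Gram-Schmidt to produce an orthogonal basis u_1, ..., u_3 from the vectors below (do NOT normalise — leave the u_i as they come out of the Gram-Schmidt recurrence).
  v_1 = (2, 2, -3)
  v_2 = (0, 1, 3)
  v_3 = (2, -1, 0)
Orthogonal basis:
  u_1 = (2, 2, -3)
  u_2 = (14/17, 31/17, 30/17)
  u_3 = (216/121, -144/121, 48/121)

Apply the Gram-Schmidt recurrence
  u_1 = v_1
  u_i = v_i − Σ_{j<i} ((v_i · u_j) / (u_j · u_j)) · u_j.

Step by step this gives:
  u_1 = (2, 2, -3)
  u_2 = (14/17, 31/17, 30/17)
  u_3 = (216/121, -144/121, 48/121)

Orthogonality check:
  u_2 · u_1 = 0 (should be 0)
  u_3 · u_1 = 0 (should be 0)
  u_3 · u_2 = 0 (should be 0)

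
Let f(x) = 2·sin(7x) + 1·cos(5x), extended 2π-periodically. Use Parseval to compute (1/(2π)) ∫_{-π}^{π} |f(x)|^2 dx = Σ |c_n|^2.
Σ |c_n|^2 = 5/2

Expand |f|^2 and use orthogonality of {sin(nx), cos(mx)} on [-π, π]:
  ∫_{-π}^{π} sin(nx)^2 dx = π, ∫ cos(mx)^2 dx = π, and cross terms integrate to 0.
So ∫_{-π}^{π} f(x)^2 dx = 2^2 · π + 1^2 · π = (4 + 1)π.
Divide by 2π: (4 + 1)/2 = 5/2.
By Parseval, this equals Σ |c_n|^2.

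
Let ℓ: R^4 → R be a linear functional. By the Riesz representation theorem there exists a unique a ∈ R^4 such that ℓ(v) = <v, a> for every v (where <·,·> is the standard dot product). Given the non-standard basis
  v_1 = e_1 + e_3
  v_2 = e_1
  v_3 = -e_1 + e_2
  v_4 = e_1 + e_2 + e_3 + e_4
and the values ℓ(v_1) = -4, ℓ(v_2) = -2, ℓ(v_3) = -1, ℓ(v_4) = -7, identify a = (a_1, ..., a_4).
a = (-2, -3, -2, 0)

Write a = (a_1, ..., a_4) in the standard basis. For each basis vector v_i, ℓ(v_i) = <v_i, a> is a linear equation in the a_j's. Collect the n equations into a matrix system V a = ℓ, where row i of V is v_i (expressed in the standard basis). Since V is invertible (lower-triangular with 1s on the diagonal, up to permutation), solve by back-substitution:
  V =
[[1, 0, 1, 0],
 [1, 0, 0, 0],
 [-1, 1, 0, 0],
 [1, 1, 1, 1]]
  V a = (-4, -2, -1, -7)
Solving gives a = (-2, -3, -2, 0).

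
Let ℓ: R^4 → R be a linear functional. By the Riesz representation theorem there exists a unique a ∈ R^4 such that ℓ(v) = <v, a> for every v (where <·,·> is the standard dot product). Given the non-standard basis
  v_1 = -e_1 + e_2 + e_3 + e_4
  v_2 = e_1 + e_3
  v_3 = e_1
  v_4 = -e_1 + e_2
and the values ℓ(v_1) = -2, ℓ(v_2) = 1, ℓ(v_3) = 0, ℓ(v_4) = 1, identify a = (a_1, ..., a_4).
a = (0, 1, 1, -4)

Write a = (a_1, ..., a_4) in the standard basis. For each basis vector v_i, ℓ(v_i) = <v_i, a> is a linear equation in the a_j's. Collect the n equations into a matrix system V a = ℓ, where row i of V is v_i (expressed in the standard basis). Since V is invertible (lower-triangular with 1s on the diagonal, up to permutation), solve by back-substitution:
  V =
[[-1, 1, 1, 1],
 [1, 0, 1, 0],
 [1, 0, 0, 0],
 [-1, 1, 0, 0]]
  V a = (-2, 1, 0, 1)
Solving gives a = (0, 1, 1, -4).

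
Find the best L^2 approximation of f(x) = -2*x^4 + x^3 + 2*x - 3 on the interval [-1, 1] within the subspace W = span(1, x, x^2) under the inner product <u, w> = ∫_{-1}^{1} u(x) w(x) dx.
g(x) = -12*x^2/7 + 13*x/5 - 99/35

The best approximation g ∈ W is the orthogonal projection of f onto W. Writing g = a_0 + a_1 x + a_2 x^2, the coefficients solve the normal equations G · a = b where
  G_{ij} = <φ_i, φ_j> and b_i = <f, φ_i>, with φ_0 = 1, φ_1 = x, φ_2 = x^2.
G =
  [2, 0, 2/3]
  [0, 2/3, 0]
  [2/3, 0, 2/5],
b = (-34/5, 26/15, -18/7).
Solving gives a_0 = -99/35, a_1 = 13/5, a_2 = -12/7, so
  g(x) = -12*x^2/7 + 13*x/5 - 99/35.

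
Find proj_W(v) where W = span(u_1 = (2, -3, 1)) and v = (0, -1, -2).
proj_W(v) = (1/7, -3/14, 1/14)

Set up U = [u_1 | ... | u_1] ∈ R^(3×1). The projector onto W = col(U) is P = U (U^T U)^(-1) U^T.
Compute U^T U =
  [14],
and U^T v = (1).
Solve U^T U · c = U^T v for the coefficients: c = (1/14). The projection is proj_W(v) = U c.
Check: (v - proj_W(v)) · u_1 = 0  (should be 0).
Result: proj_W(v) = (1/7, -3/14, 1/14).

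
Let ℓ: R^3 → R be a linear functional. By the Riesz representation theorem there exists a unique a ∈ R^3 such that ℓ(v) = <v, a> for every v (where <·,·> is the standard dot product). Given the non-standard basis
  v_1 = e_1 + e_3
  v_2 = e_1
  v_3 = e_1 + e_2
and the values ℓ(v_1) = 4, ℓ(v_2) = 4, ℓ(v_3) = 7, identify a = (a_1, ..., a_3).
a = (4, 3, 0)

Write a = (a_1, ..., a_3) in the standard basis. For each basis vector v_i, ℓ(v_i) = <v_i, a> is a linear equation in the a_j's. Collect the n equations into a matrix system V a = ℓ, where row i of V is v_i (expressed in the standard basis). Since V is invertible (lower-triangular with 1s on the diagonal, up to permutation), solve by back-substitution:
  V =
[[1, 0, 1],
 [1, 0, 0],
 [1, 1, 0]]
  V a = (4, 4, 7)
Solving gives a = (4, 3, 0).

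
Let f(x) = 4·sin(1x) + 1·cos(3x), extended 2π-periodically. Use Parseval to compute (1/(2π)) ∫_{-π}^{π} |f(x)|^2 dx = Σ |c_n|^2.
Σ |c_n|^2 = 17/2

Expand |f|^2 and use orthogonality of {sin(nx), cos(mx)} on [-π, π]:
  ∫_{-π}^{π} sin(nx)^2 dx = π, ∫ cos(mx)^2 dx = π, and cross terms integrate to 0.
So ∫_{-π}^{π} f(x)^2 dx = 4^2 · π + 1^2 · π = (16 + 1)π.
Divide by 2π: (16 + 1)/2 = 17/2.
By Parseval, this equals Σ |c_n|^2.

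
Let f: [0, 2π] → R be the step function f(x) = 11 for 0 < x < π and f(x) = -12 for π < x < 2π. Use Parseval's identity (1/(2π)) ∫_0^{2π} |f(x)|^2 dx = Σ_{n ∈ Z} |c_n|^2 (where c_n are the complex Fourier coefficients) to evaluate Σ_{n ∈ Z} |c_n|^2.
Σ |c_n|^2 = 265/2

Parseval equates the L^2 energy of f (normalised by 1/(2π)) with the ℓ^2 sum of its Fourier coefficients: (1/(2π)) ∫_0^{2π} |f|^2 = Σ |c_n|^2.
Compute the left side: (1/(2π)) [∫_0^π 11^2 dx + ∫_π^{2π} (-12)^2 dx] = (1/(2π)) · (121π + 144π) = (121 + 144)/2 = 265/2.
So Σ_{n ∈ Z} |c_n|^2 = 265/2.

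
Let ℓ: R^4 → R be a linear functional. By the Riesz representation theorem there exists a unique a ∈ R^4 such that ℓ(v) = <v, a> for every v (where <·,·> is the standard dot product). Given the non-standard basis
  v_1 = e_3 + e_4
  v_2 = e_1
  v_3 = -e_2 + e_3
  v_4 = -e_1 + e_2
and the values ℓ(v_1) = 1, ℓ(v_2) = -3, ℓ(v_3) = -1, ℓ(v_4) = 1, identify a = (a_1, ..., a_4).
a = (-3, -2, -3, 4)

Write a = (a_1, ..., a_4) in the standard basis. For each basis vector v_i, ℓ(v_i) = <v_i, a> is a linear equation in the a_j's. Collect the n equations into a matrix system V a = ℓ, where row i of V is v_i (expressed in the standard basis). Since V is invertible (lower-triangular with 1s on the diagonal, up to permutation), solve by back-substitution:
  V =
[[0, 0, 1, 1],
 [1, 0, 0, 0],
 [0, -1, 1, 0],
 [-1, 1, 0, 0]]
  V a = (1, -3, -1, 1)
Solving gives a = (-3, -2, -3, 4).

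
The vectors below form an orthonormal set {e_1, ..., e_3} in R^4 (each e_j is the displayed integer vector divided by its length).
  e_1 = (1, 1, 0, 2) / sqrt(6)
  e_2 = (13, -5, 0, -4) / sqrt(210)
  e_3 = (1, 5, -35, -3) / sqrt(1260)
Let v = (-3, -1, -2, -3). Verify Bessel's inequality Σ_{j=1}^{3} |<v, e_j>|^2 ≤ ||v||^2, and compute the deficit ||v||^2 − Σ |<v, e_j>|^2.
Σ |<v, e_j>|^2 = 827/36; ||v||^2 = 23; deficit = 1/36

Write each e_j = u_j / sqrt(<u_j, u_j>) where u_j is the displayed integer vector. Then <v, e_j> = <v, u_j> / sqrt(<u_j, u_j>), so |<v, e_j>|^2 = <v, u_j>^2 / <u_j, u_j>.
Coefficients: <v, e_1> = -10/sqrt(6), <v, e_2> = -22/sqrt(210), <v, e_3> = 71/sqrt(1260).
Square and sum: Σ |<v, e_j>|^2 = 827/36.
Compute ||v||^2 = v·v = 23.
Deficit = 23 − 827/36 = 1/36 ≥ 0, confirming Bessel's inequality. (The deficit equals ||v − Σ <v,e_j> e_j||^2, the squared distance from v to span{e_j}.)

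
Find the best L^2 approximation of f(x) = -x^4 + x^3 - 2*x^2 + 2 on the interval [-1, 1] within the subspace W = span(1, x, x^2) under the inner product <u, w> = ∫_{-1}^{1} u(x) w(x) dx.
g(x) = -20*x^2/7 + 3*x/5 + 73/35

The best approximation g ∈ W is the orthogonal projection of f onto W. Writing g = a_0 + a_1 x + a_2 x^2, the coefficients solve the normal equations G · a = b where
  G_{ij} = <φ_i, φ_j> and b_i = <f, φ_i>, with φ_0 = 1, φ_1 = x, φ_2 = x^2.
G =
  [2, 0, 2/3]
  [0, 2/3, 0]
  [2/3, 0, 2/5],
b = (34/15, 2/5, 26/105).
Solving gives a_0 = 73/35, a_1 = 3/5, a_2 = -20/7, so
  g(x) = -20*x^2/7 + 3*x/5 + 73/35.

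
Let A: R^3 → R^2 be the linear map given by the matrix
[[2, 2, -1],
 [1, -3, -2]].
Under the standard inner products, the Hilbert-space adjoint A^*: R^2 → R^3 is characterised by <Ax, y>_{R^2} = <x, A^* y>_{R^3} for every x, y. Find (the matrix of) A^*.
A^* = A^T =
[[2, 1],
 [2, -3],
 [-1, -2]]

For real matrices with standard dot products, the defining identity <Ax, y> = <x, A^* y> gives (Ax)^T y = x^T (A^*) y, i.e. x^T A^T y = x^T (A^*) y. Since this holds for all x, y, we must have A^* = A^T. Therefore
A^* =
[[2, 1],
 [2, -3],
 [-1, -2]].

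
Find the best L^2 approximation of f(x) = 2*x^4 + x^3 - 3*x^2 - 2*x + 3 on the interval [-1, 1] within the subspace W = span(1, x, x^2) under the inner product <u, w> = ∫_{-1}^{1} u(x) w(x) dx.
g(x) = -9*x^2/7 - 7*x/5 + 99/35

The best approximation g ∈ W is the orthogonal projection of f onto W. Writing g = a_0 + a_1 x + a_2 x^2, the coefficients solve the normal equations G · a = b where
  G_{ij} = <φ_i, φ_j> and b_i = <f, φ_i>, with φ_0 = 1, φ_1 = x, φ_2 = x^2.
G =
  [2, 0, 2/3]
  [0, 2/3, 0]
  [2/3, 0, 2/5],
b = (24/5, -14/15, 48/35).
Solving gives a_0 = 99/35, a_1 = -7/5, a_2 = -9/7, so
  g(x) = -9*x^2/7 - 7*x/5 + 99/35.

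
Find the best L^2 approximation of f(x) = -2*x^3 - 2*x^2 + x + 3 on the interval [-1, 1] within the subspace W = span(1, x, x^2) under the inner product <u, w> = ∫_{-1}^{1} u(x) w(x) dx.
g(x) = -2*x^2 - x/5 + 3

The best approximation g ∈ W is the orthogonal projection of f onto W. Writing g = a_0 + a_1 x + a_2 x^2, the coefficients solve the normal equations G · a = b where
  G_{ij} = <φ_i, φ_j> and b_i = <f, φ_i>, with φ_0 = 1, φ_1 = x, φ_2 = x^2.
G =
  [2, 0, 2/3]
  [0, 2/3, 0]
  [2/3, 0, 2/5],
b = (14/3, -2/15, 6/5).
Solving gives a_0 = 3, a_1 = -1/5, a_2 = -2, so
  g(x) = -2*x^2 - x/5 + 3.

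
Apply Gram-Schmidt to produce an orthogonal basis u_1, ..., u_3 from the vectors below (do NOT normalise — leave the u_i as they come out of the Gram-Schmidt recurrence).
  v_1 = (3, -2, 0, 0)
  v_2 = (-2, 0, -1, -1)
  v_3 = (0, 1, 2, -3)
Orthogonal basis:
  u_1 = (3, -2, 0, 0)
  u_2 = (-8/13, -12/13, -1, -1)
  u_3 = (10/21, 5/7, 85/42, -125/42)

Apply the Gram-Schmidt recurrence
  u_1 = v_1
  u_i = v_i − Σ_{j<i} ((v_i · u_j) / (u_j · u_j)) · u_j.

Step by step this gives:
  u_1 = (3, -2, 0, 0)
  u_2 = (-8/13, -12/13, -1, -1)
  u_3 = (10/21, 5/7, 85/42, -125/42)

Orthogonality check:
  u_2 · u_1 = 0 (should be 0)
  u_3 · u_1 = 0 (should be 0)
  u_3 · u_2 = 0 (should be 0)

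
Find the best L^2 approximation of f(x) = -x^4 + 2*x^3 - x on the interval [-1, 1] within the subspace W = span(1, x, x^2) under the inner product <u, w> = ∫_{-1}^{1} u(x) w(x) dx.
g(x) = -6*x^2/7 + x/5 + 3/35

The best approximation g ∈ W is the orthogonal projection of f onto W. Writing g = a_0 + a_1 x + a_2 x^2, the coefficients solve the normal equations G · a = b where
  G_{ij} = <φ_i, φ_j> and b_i = <f, φ_i>, with φ_0 = 1, φ_1 = x, φ_2 = x^2.
G =
  [2, 0, 2/3]
  [0, 2/3, 0]
  [2/3, 0, 2/5],
b = (-2/5, 2/15, -2/7).
Solving gives a_0 = 3/35, a_1 = 1/5, a_2 = -6/7, so
  g(x) = -6*x^2/7 + x/5 + 3/35.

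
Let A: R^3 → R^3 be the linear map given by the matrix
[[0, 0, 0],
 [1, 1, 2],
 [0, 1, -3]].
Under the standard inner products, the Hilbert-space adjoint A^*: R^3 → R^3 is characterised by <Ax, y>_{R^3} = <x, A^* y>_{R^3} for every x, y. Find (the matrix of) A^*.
A^* = A^T =
[[0, 1, 0],
 [0, 1, 1],
 [0, 2, -3]]

For real matrices with standard dot products, the defining identity <Ax, y> = <x, A^* y> gives (Ax)^T y = x^T (A^*) y, i.e. x^T A^T y = x^T (A^*) y. Since this holds for all x, y, we must have A^* = A^T. Therefore
A^* =
[[0, 1, 0],
 [0, 1, 1],
 [0, 2, -3]].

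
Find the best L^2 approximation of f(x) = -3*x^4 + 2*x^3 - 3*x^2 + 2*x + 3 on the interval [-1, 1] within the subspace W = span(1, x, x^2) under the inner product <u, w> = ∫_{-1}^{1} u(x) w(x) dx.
g(x) = -39*x^2/7 + 16*x/5 + 114/35

The best approximation g ∈ W is the orthogonal projection of f onto W. Writing g = a_0 + a_1 x + a_2 x^2, the coefficients solve the normal equations G · a = b where
  G_{ij} = <φ_i, φ_j> and b_i = <f, φ_i>, with φ_0 = 1, φ_1 = x, φ_2 = x^2.
G =
  [2, 0, 2/3]
  [0, 2/3, 0]
  [2/3, 0, 2/5],
b = (14/5, 32/15, -2/35).
Solving gives a_0 = 114/35, a_1 = 16/5, a_2 = -39/7, so
  g(x) = -39*x^2/7 + 16*x/5 + 114/35.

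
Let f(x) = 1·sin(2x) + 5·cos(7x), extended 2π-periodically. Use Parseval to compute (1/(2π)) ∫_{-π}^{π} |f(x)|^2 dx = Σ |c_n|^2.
Σ |c_n|^2 = 13

Expand |f|^2 and use orthogonality of {sin(nx), cos(mx)} on [-π, π]:
  ∫_{-π}^{π} sin(nx)^2 dx = π, ∫ cos(mx)^2 dx = π, and cross terms integrate to 0.
So ∫_{-π}^{π} f(x)^2 dx = 1^2 · π + 5^2 · π = (1 + 25)π.
Divide by 2π: (1 + 25)/2 = 13.
By Parseval, this equals Σ |c_n|^2.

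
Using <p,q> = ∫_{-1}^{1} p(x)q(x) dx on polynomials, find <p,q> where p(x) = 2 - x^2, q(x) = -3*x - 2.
<p,q> = -20/3

Expand the product: p(x)·q(x) = 3*x^3 + 2*x^2 - 6*x - 4.
∫_{-1}^{1} of each monomial x^k gives [2/(k+1) if k even, 0 if k odd]. Integrating term-by-term (or equivalently evaluating the antiderivative F(x) = 3*x^4/4 + 2*x^3/3 - 3*x^2 - 4*x at the endpoints):
  F(1) − F(−1) = -67/12 − (13/12) = -20/3.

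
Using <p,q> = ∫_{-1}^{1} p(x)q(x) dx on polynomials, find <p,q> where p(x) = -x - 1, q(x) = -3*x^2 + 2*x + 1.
<p,q> = -4/3

Expand the product: p(x)·q(x) = 3*x^3 + x^2 - 3*x - 1.
∫_{-1}^{1} of each monomial x^k gives [2/(k+1) if k even, 0 if k odd]. Integrating term-by-term (or equivalently evaluating the antiderivative F(x) = 3*x^4/4 + x^3/3 - 3*x^2/2 - x at the endpoints):
  F(1) − F(−1) = -17/12 − (-1/12) = -4/3.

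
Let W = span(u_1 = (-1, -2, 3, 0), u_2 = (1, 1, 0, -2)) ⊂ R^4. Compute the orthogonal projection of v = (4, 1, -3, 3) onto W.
proj_W(v) = (34/75, 127/75, -93/25, 118/75)

Set up U = [u_1 | ... | u_2] ∈ R^(4×2). The projector onto W = col(U) is P = U (U^T U)^(-1) U^T.
Compute U^T U =
  [14, -3]
  [-3, 6],
and U^T v = (-15, -1).
Solve U^T U · c = U^T v for the coefficients: c = (-31/25, -59/75). The projection is proj_W(v) = U c.
Check: (v - proj_W(v)) · u_1 = 0  (should be 0).
Check: (v - proj_W(v)) · u_2 = 0  (should be 0).
Result: proj_W(v) = (34/75, 127/75, -93/25, 118/75).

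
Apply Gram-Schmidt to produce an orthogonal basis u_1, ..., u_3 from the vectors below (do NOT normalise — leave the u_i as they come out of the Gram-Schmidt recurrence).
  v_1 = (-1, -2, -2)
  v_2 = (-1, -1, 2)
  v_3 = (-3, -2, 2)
Orthogonal basis:
  u_1 = (-1, -2, -2)
  u_2 = (-10/9, -11/9, 16/9)
  u_3 = (-48/53, 32/53, -8/53)

Apply the Gram-Schmidt recurrence
  u_1 = v_1
  u_i = v_i − Σ_{j<i} ((v_i · u_j) / (u_j · u_j)) · u_j.

Step by step this gives:
  u_1 = (-1, -2, -2)
  u_2 = (-10/9, -11/9, 16/9)
  u_3 = (-48/53, 32/53, -8/53)

Orthogonality check:
  u_2 · u_1 = 0 (should be 0)
  u_3 · u_1 = 0 (should be 0)
  u_3 · u_2 = 0 (should be 0)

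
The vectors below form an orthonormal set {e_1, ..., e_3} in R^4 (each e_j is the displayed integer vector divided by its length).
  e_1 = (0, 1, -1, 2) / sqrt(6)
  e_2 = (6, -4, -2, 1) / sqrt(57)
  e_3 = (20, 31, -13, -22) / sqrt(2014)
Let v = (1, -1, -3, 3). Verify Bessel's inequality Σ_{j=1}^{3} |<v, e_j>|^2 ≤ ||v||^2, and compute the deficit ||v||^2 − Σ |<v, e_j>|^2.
Σ |<v, e_j>|^2 = 939/53; ||v||^2 = 20; deficit = 121/53

Write each e_j = u_j / sqrt(<u_j, u_j>) where u_j is the displayed integer vector. Then <v, e_j> = <v, u_j> / sqrt(<u_j, u_j>), so |<v, e_j>|^2 = <v, u_j>^2 / <u_j, u_j>.
Coefficients: <v, e_1> = 8/sqrt(6), <v, e_2> = 19/sqrt(57), <v, e_3> = -38/sqrt(2014).
Square and sum: Σ |<v, e_j>|^2 = 939/53.
Compute ||v||^2 = v·v = 20.
Deficit = 20 − 939/53 = 121/53 ≥ 0, confirming Bessel's inequality. (The deficit equals ||v − Σ <v,e_j> e_j||^2, the squared distance from v to span{e_j}.)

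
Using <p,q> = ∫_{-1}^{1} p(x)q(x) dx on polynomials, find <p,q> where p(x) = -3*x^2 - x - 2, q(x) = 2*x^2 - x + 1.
<p,q> = -52/5

Expand the product: p(x)·q(x) = -6*x^4 + x^3 - 6*x^2 + x - 2.
∫_{-1}^{1} of each monomial x^k gives [2/(k+1) if k even, 0 if k odd]. Integrating term-by-term (or equivalently evaluating the antiderivative F(x) = -6*x^5/5 + x^4/4 - 2*x^3 + x^2/2 - 2*x at the endpoints):
  F(1) − F(−1) = -89/20 − (119/20) = -52/5.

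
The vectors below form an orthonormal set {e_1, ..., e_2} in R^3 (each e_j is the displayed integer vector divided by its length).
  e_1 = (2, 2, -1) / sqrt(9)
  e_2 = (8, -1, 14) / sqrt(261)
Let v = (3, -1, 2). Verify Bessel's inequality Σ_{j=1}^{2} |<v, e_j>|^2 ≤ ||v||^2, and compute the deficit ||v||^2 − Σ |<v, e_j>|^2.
Σ |<v, e_j>|^2 = 325/29; ||v||^2 = 14; deficit = 81/29

Write each e_j = u_j / sqrt(<u_j, u_j>) where u_j is the displayed integer vector. Then <v, e_j> = <v, u_j> / sqrt(<u_j, u_j>), so |<v, e_j>|^2 = <v, u_j>^2 / <u_j, u_j>.
Coefficients: <v, e_1> = 2/sqrt(9), <v, e_2> = 53/sqrt(261).
Square and sum: Σ |<v, e_j>|^2 = 325/29.
Compute ||v||^2 = v·v = 14.
Deficit = 14 − 325/29 = 81/29 ≥ 0, confirming Bessel's inequality. (The deficit equals ||v − Σ <v,e_j> e_j||^2, the squared distance from v to span{e_j}.)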